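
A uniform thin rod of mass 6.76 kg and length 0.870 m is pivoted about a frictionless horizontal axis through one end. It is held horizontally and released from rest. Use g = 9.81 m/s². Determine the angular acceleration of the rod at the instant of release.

α ≈ 16.9 rad/s²

About the pivot, I = (1/3)ML² = (1/3)(6.76)(0.870)² = 1.706 kg·m².
The weight acts at the center, a distance L/2 = 0.4350 m from the pivot; τ = Mg(L/2) = 28.85 N·m.
α = τ/I = 28.85/1.706 = 16.91 rad/s².
(Equivalently α = (3g/(2L)) = 16.91 rad/s².)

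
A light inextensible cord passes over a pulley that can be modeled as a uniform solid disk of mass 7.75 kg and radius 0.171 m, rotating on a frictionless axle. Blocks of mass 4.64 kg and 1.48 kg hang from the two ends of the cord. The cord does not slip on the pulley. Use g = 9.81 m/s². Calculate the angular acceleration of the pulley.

α ≈ 18.1 rad/s²

I = ½MR² = (1/2)(7.75)(0.171)² = 0.1133 kg·m².
Heavier block: m₁g − T₁ = m₁a. Lighter block: T₂ − m₂g = m₂a.
Pulley: (T₁ − T₂)R = Iα = I(a/R), so T₁ − T₂ = (I/R²)a = (1/2)M_p a = 3.875·a.
Adding the three: (m₁ − m₂)g = (m₁ + m₂ + 3.875)a, so a = (4.64 − 1.48)(9.81)/(4.64 + 1.48 + 3.875) = 3.102 m/s².
α = a/R = 3.102/0.171 = 18.14 rad/s².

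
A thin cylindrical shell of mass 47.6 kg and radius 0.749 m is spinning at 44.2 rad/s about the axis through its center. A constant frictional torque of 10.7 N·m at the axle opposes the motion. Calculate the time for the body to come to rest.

I = MR² = (47.6)(0.749)² = 26.70 kg·m².
The net torque has magnitude 10.7 N·m, opposing ω.
|α| = τ/I = 10.70/26.70 = 0.4007 rad/s² (deceleration).
0 = ω₀ − |α|t ⇒ t = ω₀/|α| = 44.2/0.4007 = 110.3 s.

t ≈ 110 s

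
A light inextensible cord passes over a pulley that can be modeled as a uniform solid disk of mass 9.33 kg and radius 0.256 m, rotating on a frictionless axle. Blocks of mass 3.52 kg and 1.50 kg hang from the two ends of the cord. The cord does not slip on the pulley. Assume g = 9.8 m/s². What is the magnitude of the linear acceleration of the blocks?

a ≈ 2.04 m/s²

I = ½MR² = (1/2)(9.33)(0.256)² = 0.3057 kg·m².
Heavier block: m₁g − T₁ = m₁a. Lighter block: T₂ − m₂g = m₂a.
Pulley: (T₁ − T₂)R = Iα = I(a/R), so T₁ − T₂ = (I/R²)a = (1/2)M_p a = 4.665·a.
Adding the three: (m₁ − m₂)g = (m₁ + m₂ + 4.665)a, so a = (3.52 − 1.50)(9.8)/(3.52 + 1.50 + 4.665) = 2.044 m/s².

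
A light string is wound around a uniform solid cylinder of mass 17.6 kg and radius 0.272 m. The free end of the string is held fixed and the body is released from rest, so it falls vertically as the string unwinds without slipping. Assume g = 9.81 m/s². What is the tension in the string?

Translation: Mg − T = Ma. Rotation about the center: TR = Iα with I = ½MR².
With a = αR: T = (I/R²)a = (1/2)M a, so Mg = (1 + 0.5000)Ma.
a = g/(1 + 0.5000) = 9.81/1.500 = 6.540 m/s².
T = 0.5000·M·a = (0.5000)(17.6)(6.540) = 57.55 N.

T ≈ 57.6 N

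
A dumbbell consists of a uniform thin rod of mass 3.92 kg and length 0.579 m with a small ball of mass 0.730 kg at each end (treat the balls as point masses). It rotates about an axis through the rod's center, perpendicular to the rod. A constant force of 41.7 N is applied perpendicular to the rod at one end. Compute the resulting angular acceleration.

α ≈ 52.1 rad/s²

I_rod = (1/12)ML² = (1/12)(3.92)(0.579)² = 0.1095 kg·m².
I_balls = 2·m·(L/2)² = 2(0.730)(0.2895)² = 0.1224 kg·m².
Total I = 0.2319 kg·m².
τ = F·(L/2) = (41.7)(0.289) = 12.07 N·m.
α = τ/I = 12.07/0.2319 = 52.06 rad/s².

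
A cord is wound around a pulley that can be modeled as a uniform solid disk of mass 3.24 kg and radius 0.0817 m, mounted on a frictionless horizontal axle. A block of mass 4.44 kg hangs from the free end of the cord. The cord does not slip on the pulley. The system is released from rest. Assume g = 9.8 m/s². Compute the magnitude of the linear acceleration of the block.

a ≈ 7.18 m/s²

I = ½MR² = (1/2)(3.24)(0.0817)² = 0.01081 kg·m².
Block: mg − T = ma. Pulley: TR = Iα. No-slip: a = αR, so T = (I/R²)a = 1.620·a.
Then mg = (m + 1.620)a, so a = (4.44)(9.8)/(4.44 + 1.620) = 7.180 m/s².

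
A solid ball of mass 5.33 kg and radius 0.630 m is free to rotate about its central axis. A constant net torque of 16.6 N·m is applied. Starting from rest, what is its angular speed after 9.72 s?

I = (2/5)MR² = (2/5)(5.33)(0.630)² = 0.8462 kg·m².
α = τ/I = 16.6/0.8462 = 19.62 rad/s².
ω = ω₀ + αt = 0 + (19.62)(9.72) = 190.7 rad/s.

ω ≈ 191 rad/s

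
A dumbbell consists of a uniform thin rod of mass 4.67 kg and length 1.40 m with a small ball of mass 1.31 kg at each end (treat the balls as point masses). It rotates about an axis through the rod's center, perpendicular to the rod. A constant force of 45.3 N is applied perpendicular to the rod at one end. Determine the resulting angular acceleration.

I_rod = (1/12)ML² = (1/12)(4.67)(1.40)² = 0.7628 kg·m².
I_balls = 2·m·(L/2)² = 2(1.31)(0.7000)² = 1.284 kg·m².
Total I = 2.047 kg·m².
τ = F·(L/2) = (45.3)(0.700) = 31.71 N·m.
α = τ/I = 31.71/2.047 = 15.49 rad/s².

α ≈ 15.5 rad/s²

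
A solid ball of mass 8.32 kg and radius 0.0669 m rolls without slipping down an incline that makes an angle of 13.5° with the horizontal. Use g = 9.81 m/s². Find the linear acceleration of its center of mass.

a ≈ 1.64 m/s²

Translation along the incline: Mg sinθ − f = Ma.
Rotation about the center: fR = Iα with I = (2/5)MR². No-slip gives a = αR, so f = (I/R²)a = (2/5)M a.
Substituting: Mg sinθ = (1 + 0.4000)Ma, so a = g sinθ/(1 + 0.4000) = (9.81) sin 13.5° / 1.400 = 1.636 m/s².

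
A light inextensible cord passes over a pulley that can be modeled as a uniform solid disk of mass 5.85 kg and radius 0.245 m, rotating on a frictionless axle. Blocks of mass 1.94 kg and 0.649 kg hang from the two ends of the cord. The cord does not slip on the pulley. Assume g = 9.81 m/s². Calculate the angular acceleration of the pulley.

I = ½MR² = (1/2)(5.85)(0.245)² = 0.1756 kg·m².
Heavier block: m₁g − T₁ = m₁a. Lighter block: T₂ − m₂g = m₂a.
Pulley: (T₁ − T₂)R = Iα = I(a/R), so T₁ − T₂ = (I/R²)a = (1/2)M_p a = 2.925·a.
Adding the three: (m₁ − m₂)g = (m₁ + m₂ + 2.925)a, so a = (1.94 − 0.649)(9.81)/(1.94 + 0.649 + 2.925) = 2.297 m/s².
α = a/R = 2.297/0.245 = 9.375 rad/s².

α ≈ 9.37 rad/s²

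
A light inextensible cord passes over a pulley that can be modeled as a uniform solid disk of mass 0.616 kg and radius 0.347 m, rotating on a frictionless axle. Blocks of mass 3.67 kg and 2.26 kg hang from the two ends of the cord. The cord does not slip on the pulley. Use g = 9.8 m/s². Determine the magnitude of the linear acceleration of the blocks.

I = ½MR² = (1/2)(0.616)(0.347)² = 0.03709 kg·m².
Heavier block: m₁g − T₁ = m₁a. Lighter block: T₂ − m₂g = m₂a.
Pulley: (T₁ − T₂)R = Iα = I(a/R), so T₁ − T₂ = (I/R²)a = (1/2)M_p a = 0.3080·a.
Adding the three: (m₁ − m₂)g = (m₁ + m₂ + 0.3080)a, so a = (3.67 − 2.26)(9.8)/(3.67 + 2.26 + 0.3080) = 2.215 m/s².

a ≈ 2.22 m/s²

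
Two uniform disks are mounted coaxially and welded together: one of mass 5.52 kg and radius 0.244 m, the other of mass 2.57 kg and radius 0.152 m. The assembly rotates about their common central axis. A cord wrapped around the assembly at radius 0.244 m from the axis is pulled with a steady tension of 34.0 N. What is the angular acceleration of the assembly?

I = ½M₁R₁² + ½M₂R₂² = ½(5.52)(0.244)² + ½(2.57)(0.152)² = 0.1940 kg·m².
τ = F r = (34.0)(0.244) = 8.296 N·m.
α = τ/I = 8.296/0.1940 = 42.76 rad/s².

α ≈ 42.8 rad/s²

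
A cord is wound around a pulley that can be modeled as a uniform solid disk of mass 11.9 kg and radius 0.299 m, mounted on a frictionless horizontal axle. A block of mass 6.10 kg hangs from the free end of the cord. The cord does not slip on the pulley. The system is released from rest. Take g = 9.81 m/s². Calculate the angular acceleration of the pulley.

α ≈ 16.6 rad/s²

I = ½MR² = (1/2)(11.9)(0.299)² = 0.5319 kg·m².
Block: mg − T = ma. Pulley: TR = Iα. No-slip: a = αR, so T = (I/R²)a = 5.950·a.
Then mg = (m + 5.950)a, so a = (6.10)(9.81)/(6.10 + 5.950) = 4.966 m/s².
α = a/R = 4.966/0.299 = 16.61 rad/s².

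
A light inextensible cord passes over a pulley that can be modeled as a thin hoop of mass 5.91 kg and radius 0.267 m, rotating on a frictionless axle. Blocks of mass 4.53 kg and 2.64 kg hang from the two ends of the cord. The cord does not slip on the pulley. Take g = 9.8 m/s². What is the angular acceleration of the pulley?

I = MR² = (5.91)(0.267)² = 0.4213 kg·m².
Heavier block: m₁g − T₁ = m₁a. Lighter block: T₂ − m₂g = m₂a.
Pulley: (T₁ − T₂)R = Iα = I(a/R), so T₁ − T₂ = (I/R²)a = 1·M_p a = 5.910·a.
Adding the three: (m₁ − m₂)g = (m₁ + m₂ + 5.910)a, so a = (4.53 − 2.64)(9.8)/(4.53 + 2.64 + 5.910) = 1.416 m/s².
α = a/R = 1.416/0.267 = 5.304 rad/s².

α ≈ 5.30 rad/s²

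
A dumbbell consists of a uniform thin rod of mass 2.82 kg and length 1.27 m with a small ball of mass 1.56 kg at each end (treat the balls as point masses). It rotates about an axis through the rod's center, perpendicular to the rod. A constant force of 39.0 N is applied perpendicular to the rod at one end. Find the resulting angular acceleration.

I_rod = (1/12)ML² = (1/12)(2.82)(1.27)² = 0.3790 kg·m².
I_balls = 2·m·(L/2)² = 2(1.56)(0.6350)² = 1.258 kg·m².
Total I = 1.637 kg·m².
τ = F·(L/2) = (39.0)(0.635) = 24.77 N·m.
α = τ/I = 24.77/1.637 = 15.13 rad/s².

α ≈ 15.1 rad/s²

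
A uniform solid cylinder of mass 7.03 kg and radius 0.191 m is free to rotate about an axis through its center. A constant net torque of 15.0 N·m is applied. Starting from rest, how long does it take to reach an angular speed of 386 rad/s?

I = ½MR² = (1/2)(7.03)(0.191)² = 0.1282 kg·m².
α = τ/I = 15.0/0.1282 = 117.0 rad/s².
ω = αt ⇒ t = ω/α = 386/117.0 = 3.300 s.

t ≈ 3.30 s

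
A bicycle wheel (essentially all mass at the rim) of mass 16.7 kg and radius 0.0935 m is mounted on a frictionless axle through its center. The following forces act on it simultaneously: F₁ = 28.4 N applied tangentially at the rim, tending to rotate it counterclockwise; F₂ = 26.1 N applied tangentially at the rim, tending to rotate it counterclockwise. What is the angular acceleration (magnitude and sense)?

α ≈ 34.9 rad/s², counterclockwise

I = MR² = (16.7)(0.0935)² = 0.1460 kg·m².
Taking counterclockwise as positive: τ₁ = +(28.4)(0.0935) = +2.655 N·m; τ₂ = +(26.1)(0.0935) = +2.440 N·m.
Net torque τ = 5.096 N·m.
α = τ/I = 5.096/0.1460 = 34.90 rad/s².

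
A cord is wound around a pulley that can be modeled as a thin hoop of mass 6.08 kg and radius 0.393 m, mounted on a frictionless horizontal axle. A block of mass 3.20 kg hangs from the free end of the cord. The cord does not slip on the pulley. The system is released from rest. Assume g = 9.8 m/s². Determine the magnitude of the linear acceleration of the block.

I = MR² = (6.08)(0.393)² = 0.9390 kg·m².
Block: mg − T = ma. Pulley: TR = Iα. No-slip: a = αR, so T = (I/R²)a = 6.080·a.
Then mg = (m + 6.080)a, so a = (3.20)(9.8)/(3.20 + 6.080) = 3.379 m/s².

a ≈ 3.38 m/s²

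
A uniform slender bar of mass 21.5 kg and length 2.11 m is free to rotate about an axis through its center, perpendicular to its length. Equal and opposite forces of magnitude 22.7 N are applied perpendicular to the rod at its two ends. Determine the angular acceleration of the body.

α ≈ 6.00 rad/s²

I = (1/12)ML² = (1/12)(21.5)(2.11)² = 7.977 kg·m².
The couple gives τ = F·(L/2) + F·(L/2) = F L = (22.7)(2.11) = 47.90 N·m.
Newton's second law for rotation, τ = Iα, gives α = τ/I = 47.90/7.977 = 6.005 rad/s².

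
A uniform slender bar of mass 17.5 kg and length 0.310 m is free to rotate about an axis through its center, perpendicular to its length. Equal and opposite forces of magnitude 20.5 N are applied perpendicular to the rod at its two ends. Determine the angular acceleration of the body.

I = (1/12)ML² = (1/12)(17.5)(0.310)² = 0.1401 kg·m².
The couple gives τ = F·(L/2) + F·(L/2) = F L = (20.5)(0.310) = 6.355 N·m.
From τ = Iα: α = 6.355/0.1401 = 45.35 rad/s².

α ≈ 45.3 rad/s²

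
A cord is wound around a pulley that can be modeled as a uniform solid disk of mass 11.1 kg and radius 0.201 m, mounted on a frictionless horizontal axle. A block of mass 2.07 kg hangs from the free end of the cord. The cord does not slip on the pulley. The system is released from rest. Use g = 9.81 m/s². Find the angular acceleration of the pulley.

I = ½MR² = (1/2)(11.1)(0.201)² = 0.2242 kg·m².
Block: mg − T = ma. Pulley: TR = Iα. No-slip: a = αR, so T = (I/R²)a = 5.550·a.
Then mg = (m + 5.550)a, so a = (2.07)(9.81)/(2.07 + 5.550) = 2.665 m/s².
α = a/R = 2.665/0.201 = 13.26 rad/s².

α ≈ 13.3 rad/s²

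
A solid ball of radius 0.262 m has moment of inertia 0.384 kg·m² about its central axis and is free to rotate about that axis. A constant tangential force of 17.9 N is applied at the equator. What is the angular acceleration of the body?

τ = F R = (17.9)(0.262) = 4.690 N·m.
From τ = Iα: α = 4.690/0.3840 = 12.21 rad/s².

α ≈ 12.2 rad/s²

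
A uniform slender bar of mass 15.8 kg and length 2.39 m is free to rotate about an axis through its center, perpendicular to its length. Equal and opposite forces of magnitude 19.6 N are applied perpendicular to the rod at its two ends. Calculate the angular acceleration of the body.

I = (1/12)ML² = (1/12)(15.8)(2.39)² = 7.521 kg·m².
The couple gives τ = F·(L/2) + F·(L/2) = F L = (19.6)(2.39) = 46.84 N·m.
From τ = Iα: α = 46.84/7.521 = 6.228 rad/s².

α ≈ 6.23 rad/s²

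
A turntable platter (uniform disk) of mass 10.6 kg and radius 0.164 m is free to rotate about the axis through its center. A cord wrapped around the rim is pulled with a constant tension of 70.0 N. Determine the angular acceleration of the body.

α ≈ 80.5 rad/s²

I = ½MR² = (1/2)(10.6)(0.164)² = 0.1425 kg·m².
τ = F R = (70.0)(0.164) = 11.48 N·m.
Newton's second law for rotation, τ = Iα, gives α = τ/I = 11.48/0.1425 = 80.53 rad/s².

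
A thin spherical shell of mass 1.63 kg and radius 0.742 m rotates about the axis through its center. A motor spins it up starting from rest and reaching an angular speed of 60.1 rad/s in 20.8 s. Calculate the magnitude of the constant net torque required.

I = (2/3)MR² = (2/3)(1.63)(0.742)² = 0.5983 kg·m².
α = Δω/Δt = (60.1 − 0)/20.8 = 2.889 rad/s².
τ = Iα = (0.5983)(2.889) = 1.729 N·m.

τ ≈ 1.73 N·m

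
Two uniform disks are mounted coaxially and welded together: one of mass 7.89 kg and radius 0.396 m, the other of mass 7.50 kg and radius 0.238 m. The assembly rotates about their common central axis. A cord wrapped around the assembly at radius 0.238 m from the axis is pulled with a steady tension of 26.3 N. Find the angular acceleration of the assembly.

α ≈ 7.53 rad/s²

I = ½M₁R₁² + ½M₂R₂² = ½(7.89)(0.396)² + ½(7.50)(0.238)² = 0.8311 kg·m².
τ = F r = (26.3)(0.238) = 6.259 N·m.
α = τ/I = 6.259/0.8311 = 7.532 rad/s².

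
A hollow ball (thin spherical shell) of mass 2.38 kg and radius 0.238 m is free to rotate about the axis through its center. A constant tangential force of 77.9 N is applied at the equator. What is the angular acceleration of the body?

I = (2/3)MR² = (2/3)(2.38)(0.238)² = 0.08988 kg·m².
τ = F R = (77.9)(0.238) = 18.54 N·m.
From τ = Iα: α = 18.54/0.08988 = 206.3 rad/s².

α ≈ 206 rad/s²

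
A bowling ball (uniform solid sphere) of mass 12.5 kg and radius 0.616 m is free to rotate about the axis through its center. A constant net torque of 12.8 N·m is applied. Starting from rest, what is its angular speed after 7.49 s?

I = (2/5)MR² = (2/5)(12.5)(0.616)² = 1.897 kg·m².
α = τ/I = 12.8/1.897 = 6.747 rad/s².
ω = ω₀ + αt = 0 + (6.747)(7.49) = 50.53 rad/s.

ω ≈ 50.5 rad/s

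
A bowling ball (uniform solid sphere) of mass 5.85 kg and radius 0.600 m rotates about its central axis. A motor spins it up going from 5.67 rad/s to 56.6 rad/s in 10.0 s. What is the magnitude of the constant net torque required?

τ ≈ 4.29 N·m

I = (2/5)MR² = (2/5)(5.85)(0.600)² = 0.8424 kg·m².
α = Δω/Δt = (56.6 − 5.67)/10.0 = 5.093 rad/s².
τ = Iα = (0.8424)(5.093) = 4.290 N·m.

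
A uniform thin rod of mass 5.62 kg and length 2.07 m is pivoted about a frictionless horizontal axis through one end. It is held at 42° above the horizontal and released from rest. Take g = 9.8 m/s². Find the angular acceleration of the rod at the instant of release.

α ≈ 5.28 rad/s²

About the pivot, I = (1/3)ML² = (1/3)(5.62)(2.07)² = 8.027 kg·m².
The weight acts at the center, a distance L/2 = 1.035 m from the pivot; τ = Mg(L/2) cos 42° = 42.36 N·m.
α = τ/I = 42.36/8.027 = 5.277 rad/s².
(Equivalently α = (3g/(2L)) cos 42° = 5.277 rad/s².)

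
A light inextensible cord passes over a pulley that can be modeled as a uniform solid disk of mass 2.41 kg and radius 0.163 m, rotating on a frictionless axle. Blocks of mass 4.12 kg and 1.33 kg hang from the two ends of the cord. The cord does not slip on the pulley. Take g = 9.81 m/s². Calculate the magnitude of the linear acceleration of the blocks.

a ≈ 4.11 m/s²

I = ½MR² = (1/2)(2.41)(0.163)² = 0.03202 kg·m².
Heavier block: m₁g − T₁ = m₁a. Lighter block: T₂ − m₂g = m₂a.
Pulley: (T₁ − T₂)R = Iα = I(a/R), so T₁ − T₂ = (I/R²)a = (1/2)M_p a = 1.205·a.
Adding the three: (m₁ − m₂)g = (m₁ + m₂ + 1.205)a, so a = (4.12 − 1.33)(9.81)/(4.12 + 1.33 + 1.205) = 4.113 m/s².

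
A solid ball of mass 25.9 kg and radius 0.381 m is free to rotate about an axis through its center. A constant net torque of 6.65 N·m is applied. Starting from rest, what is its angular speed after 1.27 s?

ω ≈ 5.62 rad/s

I = (2/5)MR² = (2/5)(25.9)(0.381)² = 1.504 kg·m².
α = τ/I = 6.65/1.504 = 4.422 rad/s².
ω = ω₀ + αt = 0 + (4.422)(1.27) = 5.616 rad/s.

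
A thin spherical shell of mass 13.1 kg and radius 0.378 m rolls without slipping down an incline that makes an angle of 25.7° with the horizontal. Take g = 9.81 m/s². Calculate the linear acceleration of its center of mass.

a ≈ 2.55 m/s²

Translation along the incline: Mg sinθ − f = Ma.
Rotation about the center: fR = Iα with I = (2/3)MR². No-slip gives a = αR, so f = (I/R²)a = (2/3)M a.
Substituting: Mg sinθ = (1 + 0.6667)Ma, so a = g sinθ/(1 + 0.6667) = (9.81) sin 25.7° / 1.667 = 2.553 m/s².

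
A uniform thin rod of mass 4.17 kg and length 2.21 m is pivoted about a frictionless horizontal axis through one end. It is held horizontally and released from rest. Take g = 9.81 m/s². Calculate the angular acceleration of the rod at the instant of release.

About the pivot, I = (1/3)ML² = (1/3)(4.17)(2.21)² = 6.789 kg·m².
The weight acts at the center, a distance L/2 = 1.105 m from the pivot; τ = Mg(L/2) = 45.20 N·m.
α = τ/I = 45.20/6.789 = 6.658 rad/s².

α ≈ 6.66 rad/s²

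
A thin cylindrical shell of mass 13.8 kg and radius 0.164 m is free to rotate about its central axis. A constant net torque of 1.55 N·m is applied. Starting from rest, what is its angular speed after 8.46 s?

I = MR² = (13.8)(0.164)² = 0.3712 kg·m².
α = τ/I = 1.55/0.3712 = 4.176 rad/s².
ω = ω₀ + αt = 0 + (4.176)(8.46) = 35.33 rad/s.

ω ≈ 35.3 rad/s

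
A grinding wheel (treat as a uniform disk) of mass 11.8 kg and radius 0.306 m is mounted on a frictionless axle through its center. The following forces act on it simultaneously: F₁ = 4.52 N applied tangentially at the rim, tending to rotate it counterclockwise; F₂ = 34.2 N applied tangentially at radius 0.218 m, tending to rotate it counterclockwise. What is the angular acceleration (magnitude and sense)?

I = ½MR² = (1/2)(11.8)(0.306)² = 0.5525 kg·m².
Taking counterclockwise as positive: τ₁ = +(4.52)(0.306) = +1.383 N·m; τ₂ = +(34.2)(0.218) = +7.456 N·m.
Net torque τ = 8.839 N·m.
α = τ/I = 8.839/0.5525 = 16.00 rad/s².

α ≈ 16.0 rad/s², counterclockwise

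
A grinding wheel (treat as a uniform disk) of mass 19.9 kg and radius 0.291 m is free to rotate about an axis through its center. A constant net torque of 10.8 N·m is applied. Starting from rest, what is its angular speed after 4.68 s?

ω ≈ 60.0 rad/s

I = ½MR² = (1/2)(19.9)(0.291)² = 0.8426 kg·m².
α = τ/I = 10.8/0.8426 = 12.82 rad/s².
ω = ω₀ + αt = 0 + (12.82)(4.68) = 59.99 rad/s.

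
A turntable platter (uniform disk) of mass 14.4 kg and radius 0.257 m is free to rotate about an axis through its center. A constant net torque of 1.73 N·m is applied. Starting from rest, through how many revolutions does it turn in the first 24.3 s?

≈ 171 revolutions

I = ½MR² = (1/2)(14.4)(0.257)² = 0.4756 kg·m².
α = τ/I = 1.73/0.4756 = 3.638 rad/s².
θ = ½αt² = ½(3.638)(24.3)² = 1074 rad.
Revolutions = θ/(2π) = 170.9.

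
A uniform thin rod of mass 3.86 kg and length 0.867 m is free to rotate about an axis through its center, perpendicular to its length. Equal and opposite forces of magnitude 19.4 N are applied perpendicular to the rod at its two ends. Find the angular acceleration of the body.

α ≈ 69.6 rad/s²

I = (1/12)ML² = (1/12)(3.86)(0.867)² = 0.2418 kg·m².
The couple gives τ = F·(L/2) + F·(L/2) = F L = (19.4)(0.867) = 16.82 N·m.
From τ = Iα: α = 16.82/0.2418 = 69.56 rad/s².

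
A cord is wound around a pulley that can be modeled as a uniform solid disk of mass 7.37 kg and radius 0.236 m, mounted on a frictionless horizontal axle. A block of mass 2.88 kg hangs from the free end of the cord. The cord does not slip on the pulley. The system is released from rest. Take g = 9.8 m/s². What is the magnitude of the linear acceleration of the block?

I = ½MR² = (1/2)(7.37)(0.236)² = 0.2052 kg·m².
Block: mg − T = ma. Pulley: TR = Iα. No-slip: a = αR, so T = (I/R²)a = 3.685·a.
Then mg = (m + 3.685)a, so a = (2.88)(9.8)/(2.88 + 3.685) = 4.299 m/s².

a ≈ 4.30 m/s²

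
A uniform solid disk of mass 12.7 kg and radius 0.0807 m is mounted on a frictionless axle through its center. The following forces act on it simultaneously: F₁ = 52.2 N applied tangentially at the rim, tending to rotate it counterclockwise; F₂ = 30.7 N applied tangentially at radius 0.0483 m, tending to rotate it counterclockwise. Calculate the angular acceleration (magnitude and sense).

I = ½MR² = (1/2)(12.7)(0.0807)² = 0.04135 kg·m².
Taking counterclockwise as positive: τ₁ = +(52.2)(0.0807) = +4.213 N·m; τ₂ = +(30.7)(0.0483) = +1.483 N·m.
Net torque τ = 5.695 N·m.
α = τ/I = 5.695/0.04135 = 137.7 rad/s².

α ≈ 138 rad/s², counterclockwise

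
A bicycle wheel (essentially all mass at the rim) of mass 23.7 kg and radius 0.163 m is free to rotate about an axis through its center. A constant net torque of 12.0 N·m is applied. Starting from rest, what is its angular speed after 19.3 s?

I = MR² = (23.7)(0.163)² = 0.6297 kg·m².
α = τ/I = 12.0/0.6297 = 19.06 rad/s².
ω = ω₀ + αt = 0 + (19.06)(19.3) = 367.8 rad/s.

ω ≈ 368 rad/s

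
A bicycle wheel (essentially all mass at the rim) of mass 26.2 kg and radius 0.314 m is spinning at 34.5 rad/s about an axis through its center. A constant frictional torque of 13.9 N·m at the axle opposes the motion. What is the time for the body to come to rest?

t ≈ 6.41 s

I = MR² = (26.2)(0.314)² = 2.583 kg·m².
The net torque has magnitude 13.9 N·m, opposing ω.
|α| = τ/I = 13.90/2.583 = 5.381 rad/s² (deceleration).
0 = ω₀ − |α|t ⇒ t = ω₀/|α| = 34.5/5.381 = 6.412 s.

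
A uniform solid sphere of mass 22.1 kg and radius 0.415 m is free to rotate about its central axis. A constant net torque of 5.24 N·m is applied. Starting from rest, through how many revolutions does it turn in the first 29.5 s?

≈ 238 revolutions

I = (2/5)MR² = (2/5)(22.1)(0.415)² = 1.522 kg·m².
α = τ/I = 5.24/1.522 = 3.442 rad/s².
θ = ½αt² = ½(3.442)(29.5)² = 1498 rad.
Revolutions = θ/(2π) = 238.4.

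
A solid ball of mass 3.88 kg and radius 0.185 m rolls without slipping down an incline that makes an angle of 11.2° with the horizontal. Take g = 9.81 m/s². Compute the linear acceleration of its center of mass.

Translation along the incline: Mg sinθ − f = Ma.
Rotation about the center: fR = Iα with I = (2/5)MR². No-slip gives a = αR, so f = (I/R²)a = (2/5)M a.
Substituting: Mg sinθ = (1 + 0.4000)Ma, so a = g sinθ/(1 + 0.4000) = (9.81) sin 11.2° / 1.400 = 1.361 m/s².

a ≈ 1.36 m/s²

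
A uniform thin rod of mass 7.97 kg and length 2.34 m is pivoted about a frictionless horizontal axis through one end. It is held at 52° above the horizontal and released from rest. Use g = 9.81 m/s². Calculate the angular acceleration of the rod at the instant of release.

α ≈ 3.87 rad/s²

About the pivot, I = (1/3)ML² = (1/3)(7.97)(2.34)² = 14.55 kg·m².
The weight acts at the center, a distance L/2 = 1.170 m from the pivot; τ = Mg(L/2) cos 52° = 56.32 N·m.
α = τ/I = 56.32/14.55 = 3.872 rad/s².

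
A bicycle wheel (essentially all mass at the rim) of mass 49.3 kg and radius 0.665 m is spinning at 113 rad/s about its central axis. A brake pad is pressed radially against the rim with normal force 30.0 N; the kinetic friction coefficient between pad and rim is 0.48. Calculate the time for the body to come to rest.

t ≈ 257 s

I = MR² = (49.3)(0.665)² = 21.80 kg·m².
Friction force f = μN = (0.48)(30.0) = 14.40 N at the rim; torque magnitude τ = fR = 9.576 N·m, opposing ω.
|α| = τ/I = 9.576/21.80 = 0.4392 rad/s² (deceleration).
0 = ω₀ − |α|t ⇒ t = ω₀/|α| = 113/0.4392 = 257.3 s.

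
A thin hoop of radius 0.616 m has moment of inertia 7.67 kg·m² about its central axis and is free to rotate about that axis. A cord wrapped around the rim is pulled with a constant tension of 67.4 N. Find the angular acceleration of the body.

τ = F R = (67.4)(0.616) = 41.52 N·m.
From τ = Iα: α = 41.52/7.670 = 5.413 rad/s².

α ≈ 5.41 rad/s²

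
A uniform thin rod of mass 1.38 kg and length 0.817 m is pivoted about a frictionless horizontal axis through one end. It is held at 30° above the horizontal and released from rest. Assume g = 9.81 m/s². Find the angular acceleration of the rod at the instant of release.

α ≈ 15.6 rad/s²

About the pivot, I = (1/3)ML² = (1/3)(1.38)(0.817)² = 0.3070 kg·m².
The weight acts at the center, a distance L/2 = 0.4085 m from the pivot; τ = Mg(L/2) cos 30° = 4.789 N·m.
α = τ/I = 4.789/0.3070 = 15.60 rad/s².
(Equivalently α = (3g/(2L)) cos 30° = 15.60 rad/s².)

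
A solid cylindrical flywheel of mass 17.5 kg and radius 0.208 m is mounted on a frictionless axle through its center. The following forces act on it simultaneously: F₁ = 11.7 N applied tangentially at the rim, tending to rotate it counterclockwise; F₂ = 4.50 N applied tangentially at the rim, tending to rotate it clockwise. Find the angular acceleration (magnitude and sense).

I = ½MR² = (1/2)(17.5)(0.208)² = 0.3786 kg·m².
Taking counterclockwise as positive: τ₁ = +(11.7)(0.208) = +2.434 N·m; τ₂ = −(4.50)(0.208) = −0.9360 N·m.
Net torque τ = 1.498 N·m.
α = τ/I = 1.498/0.3786 = 3.956 rad/s².

α ≈ 3.96 rad/s², counterclockwise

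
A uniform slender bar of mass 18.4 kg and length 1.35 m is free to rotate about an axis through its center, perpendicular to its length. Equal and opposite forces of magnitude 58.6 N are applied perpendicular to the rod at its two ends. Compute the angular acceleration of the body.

α ≈ 28.3 rad/s²

I = (1/12)ML² = (1/12)(18.4)(1.35)² = 2.794 kg·m².
The couple gives τ = F·(L/2) + F·(L/2) = F L = (58.6)(1.35) = 79.11 N·m.
Newton's second law for rotation, τ = Iα, gives α = τ/I = 79.11/2.794 = 28.31 rad/s².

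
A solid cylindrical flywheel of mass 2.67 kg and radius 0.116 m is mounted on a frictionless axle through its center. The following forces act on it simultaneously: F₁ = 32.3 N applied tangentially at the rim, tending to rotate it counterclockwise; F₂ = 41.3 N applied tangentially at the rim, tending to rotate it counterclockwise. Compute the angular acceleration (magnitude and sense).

I = ½MR² = (1/2)(2.67)(0.116)² = 0.01796 kg·m².
Taking counterclockwise as positive: τ₁ = +(32.3)(0.116) = +3.747 N·m; τ₂ = +(41.3)(0.116) = +4.791 N·m.
Net torque τ = 8.538 N·m.
α = τ/I = 8.538/0.01796 = 475.3 rad/s².

α ≈ 475 rad/s², counterclockwise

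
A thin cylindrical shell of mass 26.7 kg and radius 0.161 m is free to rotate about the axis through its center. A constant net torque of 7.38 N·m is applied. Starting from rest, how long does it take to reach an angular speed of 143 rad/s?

I = MR² = (26.7)(0.161)² = 0.6921 kg·m².
α = τ/I = 7.38/0.6921 = 10.66 rad/s².
ω = αt ⇒ t = ω/α = 143/10.66 = 13.41 s.

t ≈ 13.4 s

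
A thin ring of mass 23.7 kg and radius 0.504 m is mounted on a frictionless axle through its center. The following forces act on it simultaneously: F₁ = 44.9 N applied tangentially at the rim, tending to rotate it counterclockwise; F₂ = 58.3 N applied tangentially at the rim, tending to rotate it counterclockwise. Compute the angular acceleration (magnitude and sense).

I = MR² = (23.7)(0.504)² = 6.020 kg·m².
Taking counterclockwise as positive: τ₁ = +(44.9)(0.504) = +22.63 N·m; τ₂ = +(58.3)(0.504) = +29.38 N·m.
Net torque τ = 52.01 N·m.
α = τ/I = 52.01/6.020 = 8.640 rad/s².

α ≈ 8.64 rad/s², counterclockwise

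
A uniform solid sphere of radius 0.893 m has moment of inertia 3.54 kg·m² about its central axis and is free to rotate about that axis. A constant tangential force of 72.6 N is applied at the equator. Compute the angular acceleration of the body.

α ≈ 18.3 rad/s²

τ = F R = (72.6)(0.893) = 64.83 N·m.
From τ = Iα: α = 64.83/3.540 = 18.31 rad/s².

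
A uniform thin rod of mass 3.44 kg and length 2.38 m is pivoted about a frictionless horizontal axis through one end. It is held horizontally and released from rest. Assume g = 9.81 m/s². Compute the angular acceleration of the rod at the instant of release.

α ≈ 6.18 rad/s²

About the pivot, I = (1/3)ML² = (1/3)(3.44)(2.38)² = 6.495 kg·m².
The weight acts at the center, a distance L/2 = 1.190 m from the pivot; τ = Mg(L/2) = 40.16 N·m.
α = τ/I = 40.16/6.495 = 6.183 rad/s².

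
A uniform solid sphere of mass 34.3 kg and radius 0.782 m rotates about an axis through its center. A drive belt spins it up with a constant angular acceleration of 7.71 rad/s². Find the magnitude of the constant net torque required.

τ ≈ 64.7 N·m

I = (2/5)MR² = (2/5)(34.3)(0.782)² = 8.390 kg·m².
τ = Iα = (8.390)(7.710) = 64.69 N·m.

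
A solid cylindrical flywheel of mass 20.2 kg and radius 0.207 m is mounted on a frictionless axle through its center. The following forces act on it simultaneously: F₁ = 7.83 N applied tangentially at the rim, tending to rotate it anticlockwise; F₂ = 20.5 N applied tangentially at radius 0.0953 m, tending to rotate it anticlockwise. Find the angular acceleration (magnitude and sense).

α ≈ 8.26 rad/s², anticlockwise

I = ½MR² = (1/2)(20.2)(0.207)² = 0.4328 kg·m².
Taking anticlockwise as positive: τ₁ = +(7.83)(0.207) = +1.621 N·m; τ₂ = +(20.5)(0.0953) = +1.954 N·m.
Net torque τ = 3.574 N·m.
α = τ/I = 3.574/0.4328 = 8.259 rad/s².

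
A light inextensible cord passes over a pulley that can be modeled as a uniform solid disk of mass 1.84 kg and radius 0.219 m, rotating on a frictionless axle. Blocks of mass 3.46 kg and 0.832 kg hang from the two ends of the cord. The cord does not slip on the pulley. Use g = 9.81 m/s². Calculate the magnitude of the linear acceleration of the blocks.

I = ½MR² = (1/2)(1.84)(0.219)² = 0.04412 kg·m².
Heavier block: m₁g − T₁ = m₁a. Lighter block: T₂ − m₂g = m₂a.
Pulley: (T₁ − T₂)R = Iα = I(a/R), so T₁ − T₂ = (I/R²)a = (1/2)M_p a = 0.9200·a.
Adding the three: (m₁ − m₂)g = (m₁ + m₂ + 0.9200)a, so a = (3.46 − 0.832)(9.81)/(3.46 + 0.832 + 0.9200) = 4.946 m/s².

a ≈ 4.95 m/s²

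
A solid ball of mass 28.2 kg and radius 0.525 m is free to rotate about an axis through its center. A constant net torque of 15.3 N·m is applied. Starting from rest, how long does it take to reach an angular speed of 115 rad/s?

t ≈ 23.4 s

I = (2/5)MR² = (2/5)(28.2)(0.525)² = 3.109 kg·m².
α = τ/I = 15.3/3.109 = 4.921 rad/s².
ω = αt ⇒ t = ω/α = 115/4.921 = 23.37 s.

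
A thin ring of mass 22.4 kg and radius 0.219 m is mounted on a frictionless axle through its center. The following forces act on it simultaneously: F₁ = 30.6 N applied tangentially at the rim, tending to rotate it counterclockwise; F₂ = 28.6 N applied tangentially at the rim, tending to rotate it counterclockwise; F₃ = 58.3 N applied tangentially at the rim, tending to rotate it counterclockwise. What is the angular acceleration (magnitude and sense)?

I = MR² = (22.4)(0.219)² = 1.074 kg·m².
Taking counterclockwise as positive: τ₁ = +(30.6)(0.219) = +6.701 N·m; τ₂ = +(28.6)(0.219) = +6.263 N·m; τ₃ = +(58.3)(0.219) = +12.77 N·m.
Net torque τ = 25.73 N·m.
α = τ/I = 25.73/1.074 = 23.95 rad/s².

α ≈ 24.0 rad/s², counterclockwise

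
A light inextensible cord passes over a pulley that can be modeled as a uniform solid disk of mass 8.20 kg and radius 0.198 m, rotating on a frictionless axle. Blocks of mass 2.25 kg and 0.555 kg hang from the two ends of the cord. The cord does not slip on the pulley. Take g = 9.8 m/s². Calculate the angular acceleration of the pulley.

I = ½MR² = (1/2)(8.20)(0.198)² = 0.1607 kg·m².
Heavier block: m₁g − T₁ = m₁a. Lighter block: T₂ − m₂g = m₂a.
Pulley: (T₁ − T₂)R = Iα = I(a/R), so T₁ − T₂ = (I/R²)a = (1/2)M_p a = 4.100·a.
Adding the three: (m₁ − m₂)g = (m₁ + m₂ + 4.100)a, so a = (2.25 − 0.555)(9.8)/(2.25 + 0.555 + 4.100) = 2.406 m/s².
α = a/R = 2.406/0.198 = 12.15 rad/s².

α ≈ 12.1 rad/s²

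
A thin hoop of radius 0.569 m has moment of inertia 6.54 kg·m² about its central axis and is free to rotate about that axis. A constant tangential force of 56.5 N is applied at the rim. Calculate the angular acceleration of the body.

τ = F R = (56.5)(0.569) = 32.15 N·m.
Newton's second law for rotation, τ = Iα, gives α = τ/I = 32.15/6.540 = 4.916 rad/s².

α ≈ 4.92 rad/s²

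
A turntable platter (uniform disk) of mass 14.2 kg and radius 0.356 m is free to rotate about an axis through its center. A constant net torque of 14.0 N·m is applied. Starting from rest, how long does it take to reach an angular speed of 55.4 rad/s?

I = ½MR² = (1/2)(14.2)(0.356)² = 0.8998 kg·m².
α = τ/I = 14.0/0.8998 = 15.56 rad/s².
ω = αt ⇒ t = ω/α = 55.4/15.56 = 3.561 s.

t ≈ 3.56 s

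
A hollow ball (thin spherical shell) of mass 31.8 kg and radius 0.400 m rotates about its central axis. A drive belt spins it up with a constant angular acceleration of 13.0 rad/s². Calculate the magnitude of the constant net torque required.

τ ≈ 44.1 N·m

I = (2/3)MR² = (2/3)(31.8)(0.400)² = 3.392 kg·m².
τ = Iα = (3.392)(13.00) = 44.10 N·m.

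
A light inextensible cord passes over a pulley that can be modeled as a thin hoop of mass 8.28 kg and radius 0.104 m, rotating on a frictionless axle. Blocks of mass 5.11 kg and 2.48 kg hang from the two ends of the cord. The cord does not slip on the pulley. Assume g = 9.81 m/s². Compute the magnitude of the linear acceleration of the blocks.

a ≈ 1.63 m/s²

I = MR² = (8.28)(0.104)² = 0.08956 kg·m².
Heavier block: m₁g − T₁ = m₁a. Lighter block: T₂ − m₂g = m₂a.
Pulley: (T₁ − T₂)R = Iα = I(a/R), so T₁ − T₂ = (I/R²)a = 1·M_p a = 8.280·a.
Adding the three: (m₁ − m₂)g = (m₁ + m₂ + 8.280)a, so a = (5.11 − 2.48)(9.81)/(5.11 + 2.48 + 8.280) = 1.626 m/s².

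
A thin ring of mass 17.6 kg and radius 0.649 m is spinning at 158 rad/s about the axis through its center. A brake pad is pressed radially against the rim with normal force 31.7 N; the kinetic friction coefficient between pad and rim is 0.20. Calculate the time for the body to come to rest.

I = MR² = (17.6)(0.649)² = 7.413 kg·m².
Friction force f = μN = (0.20)(31.7) = 6.340 N at the rim; torque magnitude τ = fR = 4.115 N·m, opposing ω.
|α| = τ/I = 4.115/7.413 = 0.5550 rad/s² (deceleration).
0 = ω₀ − |α|t ⇒ t = ω₀/|α| = 158/0.5550 = 284.7 s.

t ≈ 285 s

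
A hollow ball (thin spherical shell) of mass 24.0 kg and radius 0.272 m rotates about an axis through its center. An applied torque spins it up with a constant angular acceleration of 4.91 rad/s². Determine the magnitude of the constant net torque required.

τ ≈ 5.81 N·m

I = (2/3)MR² = (2/3)(24.0)(0.272)² = 1.184 kg·m².
τ = Iα = (1.184)(4.910) = 5.812 N·m.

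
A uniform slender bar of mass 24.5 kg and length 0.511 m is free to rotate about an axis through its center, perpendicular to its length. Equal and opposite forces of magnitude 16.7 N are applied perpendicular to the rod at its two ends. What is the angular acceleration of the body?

α ≈ 16.0 rad/s²

I = (1/12)ML² = (1/12)(24.5)(0.511)² = 0.5331 kg·m².
The couple gives τ = F·(L/2) + F·(L/2) = F L = (16.7)(0.511) = 8.534 N·m.
From τ = Iα: α = 8.534/0.5331 = 16.01 rad/s².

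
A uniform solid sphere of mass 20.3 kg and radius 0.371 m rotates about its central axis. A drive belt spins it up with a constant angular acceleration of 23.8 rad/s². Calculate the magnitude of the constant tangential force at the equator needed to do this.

I = (2/5)MR² = (2/5)(20.3)(0.371)² = 1.118 kg·m².
The required torque is τ = Iα = (1.118)(23.80) = 26.60 N·m.
A tangential force at the equator gives τ = FR, so F = τ/R = 26.60/0.371 = 71.70 N.

F ≈ 71.7 N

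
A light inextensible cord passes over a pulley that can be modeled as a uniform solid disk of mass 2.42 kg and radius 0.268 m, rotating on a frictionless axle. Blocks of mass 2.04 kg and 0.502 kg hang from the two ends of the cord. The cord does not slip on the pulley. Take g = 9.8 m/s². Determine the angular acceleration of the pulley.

α ≈ 15.0 rad/s²

I = ½MR² = (1/2)(2.42)(0.268)² = 0.08691 kg·m².
Heavier block: m₁g − T₁ = m₁a. Lighter block: T₂ − m₂g = m₂a.
Pulley: (T₁ − T₂)R = Iα = I(a/R), so T₁ − T₂ = (I/R²)a = (1/2)M_p a = 1.210·a.
Adding the three: (m₁ − m₂)g = (m₁ + m₂ + 1.210)a, so a = (2.04 − 0.502)(9.8)/(2.04 + 0.502 + 1.210) = 4.017 m/s².
α = a/R = 4.017/0.268 = 14.99 rad/s².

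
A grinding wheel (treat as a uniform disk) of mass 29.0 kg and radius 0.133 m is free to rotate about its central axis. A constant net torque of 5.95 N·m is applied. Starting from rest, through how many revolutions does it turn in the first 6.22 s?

I = ½MR² = (1/2)(29.0)(0.133)² = 0.2565 kg·m².
α = τ/I = 5.95/0.2565 = 23.20 rad/s².
θ = ½αt² = ½(23.20)(6.22)² = 448.7 rad.
Revolutions = θ/(2π) = 71.42.

≈ 71.4 revolutions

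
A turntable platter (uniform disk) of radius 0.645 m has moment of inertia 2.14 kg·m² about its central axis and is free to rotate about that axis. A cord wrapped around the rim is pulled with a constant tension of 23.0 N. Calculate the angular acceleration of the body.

α ≈ 6.93 rad/s²

τ = F R = (23.0)(0.645) = 14.84 N·m.
From τ = Iα: α = 14.84/2.140 = 6.932 rad/s².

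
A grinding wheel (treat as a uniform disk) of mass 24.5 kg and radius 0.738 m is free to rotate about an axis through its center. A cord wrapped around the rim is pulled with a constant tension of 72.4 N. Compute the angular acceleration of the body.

α ≈ 8.01 rad/s²

I = ½MR² = (1/2)(24.5)(0.738)² = 6.672 kg·m².
τ = F R = (72.4)(0.738) = 53.43 N·m.
Newton's second law for rotation, τ = Iα, gives α = τ/I = 53.43/6.672 = 8.008 rad/s².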